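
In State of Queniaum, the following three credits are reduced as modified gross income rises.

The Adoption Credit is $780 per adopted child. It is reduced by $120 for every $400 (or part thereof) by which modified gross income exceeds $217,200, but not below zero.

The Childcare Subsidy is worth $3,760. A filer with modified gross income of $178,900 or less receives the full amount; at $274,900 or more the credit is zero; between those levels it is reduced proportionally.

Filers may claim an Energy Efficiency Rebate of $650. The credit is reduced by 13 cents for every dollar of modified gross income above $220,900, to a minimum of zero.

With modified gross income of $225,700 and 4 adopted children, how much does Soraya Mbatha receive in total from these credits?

$2,433

Adoption Credit: base = 4 × $780 = $3,120. income exceeds $217,200 by $8,500, which is 22 full-or-partial $400 increments; reduction = 22 × $120 = $2,640, leaving $480.
Childcare Subsidy: $225,700 is $46,800 into a $96,000 phase-out range, leaving 49,200/96,000 of the credit: $3,760 × 49,200/96,000 = $1,927.
Energy Efficiency Rebate: 13% of the $4,800 excess over $220,900 is $624; credit = $650 − $624 = $26.
Total: $480 + $1,927 + $26 = $2,433.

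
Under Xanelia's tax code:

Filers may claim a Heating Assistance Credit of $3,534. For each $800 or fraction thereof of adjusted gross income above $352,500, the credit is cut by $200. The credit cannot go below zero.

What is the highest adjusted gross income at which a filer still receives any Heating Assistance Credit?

$366,100

After 17 increments the reduction is 17 × $200 = $3,400, leaving $134; one more increment wipes it out. Increment 17 ends at excess 17 × $800 = $13,600, so the highest qualifying income is $352,500 + $13,600 = $366,100.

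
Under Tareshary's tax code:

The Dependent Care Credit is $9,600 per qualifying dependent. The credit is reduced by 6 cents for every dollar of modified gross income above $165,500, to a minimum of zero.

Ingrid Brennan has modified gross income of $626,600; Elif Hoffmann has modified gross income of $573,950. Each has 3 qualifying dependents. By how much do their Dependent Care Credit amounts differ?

$3,159

Ingrid ($626,600): Dependent Care Credit: base = 3 × $9,600 = $28,800. 6% of the $461,100 excess over $165,500 is $27,666; credit = $28,800 − $27,666 = $1,134.
Elif ($573,950): Dependent Care Credit: base = 3 × $9,600 = $28,800. 6% of the $408,450 excess over $165,500 is $24,507; credit = $28,800 − $24,507 = $4,293.
Difference: |$1,134 − $4,293| = $3,159.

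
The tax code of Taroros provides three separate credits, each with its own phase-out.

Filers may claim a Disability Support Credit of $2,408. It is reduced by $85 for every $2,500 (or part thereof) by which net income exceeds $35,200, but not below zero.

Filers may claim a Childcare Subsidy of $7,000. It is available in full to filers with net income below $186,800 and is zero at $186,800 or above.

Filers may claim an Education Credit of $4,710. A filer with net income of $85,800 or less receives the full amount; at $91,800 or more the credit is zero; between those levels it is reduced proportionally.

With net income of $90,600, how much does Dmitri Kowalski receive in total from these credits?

Disability Support Credit: income exceeds $35,200 by $55,400, which is 23 full-or-partial $2,500 increments; reduction = 23 × $85 = $1,955, leaving $453.
Childcare Subsidy: $90,600 is below the $186,800 cutoff, so the full $7,000 applies.
Education Credit: $90,600 is $4,800 into a $6,000 phase-out range, leaving 1,200/6,000 of the credit: $4,710 × 1,200/6,000 = $942.
Total: $453 + $7,000 + $942 = $8,395.

$8,395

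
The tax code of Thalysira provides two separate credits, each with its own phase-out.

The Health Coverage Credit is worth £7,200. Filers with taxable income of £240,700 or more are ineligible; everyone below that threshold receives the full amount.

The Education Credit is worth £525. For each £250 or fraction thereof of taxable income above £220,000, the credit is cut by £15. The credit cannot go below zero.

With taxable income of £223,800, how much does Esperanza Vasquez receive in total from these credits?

Health Coverage Credit: £223,800 is below the £240,700 cutoff, so the full £7,200 applies.
Education Credit: income exceeds £220,000 by £3,800, which is 16 full-or-partial £250 increments; reduction = 16 × £15 = £240, leaving £285.
Total: £7,200 + £285 = £7,485.

£7,485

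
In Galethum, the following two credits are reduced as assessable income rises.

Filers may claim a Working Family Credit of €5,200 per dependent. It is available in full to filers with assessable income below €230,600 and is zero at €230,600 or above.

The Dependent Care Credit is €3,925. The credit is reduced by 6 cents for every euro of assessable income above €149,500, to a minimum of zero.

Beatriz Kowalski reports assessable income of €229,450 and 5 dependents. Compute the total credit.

Working Family Credit: base = 5 × €5,200 = €26,000. €229,450 is below the €230,600 cutoff, so the full €26,000 applies.
Dependent Care Credit: 6% of the €79,950 excess over €149,500 is €4,797 ≥ base, so the credit is €0.
Total: €26,000 + €0 = €26,000.

€26,000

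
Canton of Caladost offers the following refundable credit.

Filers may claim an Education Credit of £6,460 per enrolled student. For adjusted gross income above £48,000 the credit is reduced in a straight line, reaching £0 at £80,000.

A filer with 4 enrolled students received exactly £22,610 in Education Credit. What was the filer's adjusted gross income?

£52,000

Full credit = 4 × £6,460 = £25,840.
£22,610 is 22,610/25,840 of the full £25,840, so 3,230/25,840 of the £32,000 range has been used: income = £48,000 + £32,000 × 3,230/25,840 = £52,000.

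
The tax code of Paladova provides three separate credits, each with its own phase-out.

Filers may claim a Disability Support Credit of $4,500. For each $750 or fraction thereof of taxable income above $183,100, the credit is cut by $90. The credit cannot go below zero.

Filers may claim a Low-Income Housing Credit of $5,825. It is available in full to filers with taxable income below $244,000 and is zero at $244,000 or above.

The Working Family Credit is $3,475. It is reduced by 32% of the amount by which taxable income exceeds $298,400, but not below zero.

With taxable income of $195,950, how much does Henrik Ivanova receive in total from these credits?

Disability Support Credit: income exceeds $183,100 by $12,850, which is 18 full-or-partial $750 increments; reduction = 18 × $90 = $1,620, leaving $2,880.
Low-Income Housing Credit: $195,950 is below the $244,000 cutoff, so the full $5,825 applies.
Working Family Credit: $195,950 is at or below the $298,400 threshold, so the full $3,475 applies.
Total: $2,880 + $5,825 + $3,475 = $12,180.

$12,180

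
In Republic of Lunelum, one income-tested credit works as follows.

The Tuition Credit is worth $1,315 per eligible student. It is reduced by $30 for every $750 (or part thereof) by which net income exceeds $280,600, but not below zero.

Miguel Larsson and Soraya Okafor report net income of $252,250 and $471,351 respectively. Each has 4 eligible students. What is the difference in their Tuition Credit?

$5,260

Miguel ($252,250): Tuition Credit: base = 4 × $1,315 = $5,260. $252,250 is at or below the $280,600 threshold, so the full $5,260 applies.
Soraya ($471,351): Tuition Credit: base = 4 × $1,315 = $5,260. income exceeds $280,600 by $190,751 → 255 increments × $30 = $7,650 ≥ base, so the credit is $0.
Difference: |$5,260 − $0| = $5,260.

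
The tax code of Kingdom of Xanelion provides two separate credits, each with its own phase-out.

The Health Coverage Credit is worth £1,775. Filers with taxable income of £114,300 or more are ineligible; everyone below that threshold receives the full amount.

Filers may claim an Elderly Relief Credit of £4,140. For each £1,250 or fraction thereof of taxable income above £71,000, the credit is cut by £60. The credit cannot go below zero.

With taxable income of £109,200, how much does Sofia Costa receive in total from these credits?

Health Coverage Credit: £109,200 is below the £114,300 cutoff, so the full £1,775 applies.
Elderly Relief Credit: income exceeds £71,000 by £38,200, which is 31 full-or-partial £1,250 increments; reduction = 31 × £60 = £1,860, leaving £2,280.
Total: £1,775 + £2,280 = £4,055.

£4,055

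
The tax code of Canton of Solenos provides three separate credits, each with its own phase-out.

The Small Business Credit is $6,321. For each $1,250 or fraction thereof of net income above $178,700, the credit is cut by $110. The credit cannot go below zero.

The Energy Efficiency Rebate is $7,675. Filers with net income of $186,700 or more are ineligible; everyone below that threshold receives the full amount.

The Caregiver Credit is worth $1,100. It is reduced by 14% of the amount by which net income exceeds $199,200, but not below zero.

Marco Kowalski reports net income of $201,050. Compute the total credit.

$5,182

Small Business Credit: income exceeds $178,700 by $22,350, which is 18 full-or-partial $1,250 increments; reduction = 18 × $110 = $1,980, leaving $4,341.
Energy Efficiency Rebate: $201,050 meets or exceeds the $186,700 cutoff, so the credit is $0.
Caregiver Credit: 14% of the $1,850 excess over $199,200 is $259; credit = $1,100 − $259 = $841.
Total: $4,341 + $0 + $841 = $5,182.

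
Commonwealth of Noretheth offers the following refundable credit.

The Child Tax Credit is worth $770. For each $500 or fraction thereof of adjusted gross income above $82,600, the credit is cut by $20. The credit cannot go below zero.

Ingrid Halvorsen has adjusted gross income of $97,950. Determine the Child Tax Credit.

Child Tax Credit: income exceeds $82,600 by $15,350, which is 31 full-or-partial $500 increments; reduction = 31 × $20 = $620, leaving $150.

$150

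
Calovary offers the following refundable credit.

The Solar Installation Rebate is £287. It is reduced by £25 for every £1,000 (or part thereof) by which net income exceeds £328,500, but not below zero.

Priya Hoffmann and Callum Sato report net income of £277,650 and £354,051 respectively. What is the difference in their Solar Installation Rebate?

£287

Priya (£277,650): Solar Installation Rebate: £277,650 is at or below the £328,500 threshold, so the full £287 applies.
Callum (£354,051): Solar Installation Rebate: income exceeds £328,500 by £25,551 → 26 increments × £25 = £650 ≥ base, so the credit is £0.
Difference: |£287 − £0| = £287.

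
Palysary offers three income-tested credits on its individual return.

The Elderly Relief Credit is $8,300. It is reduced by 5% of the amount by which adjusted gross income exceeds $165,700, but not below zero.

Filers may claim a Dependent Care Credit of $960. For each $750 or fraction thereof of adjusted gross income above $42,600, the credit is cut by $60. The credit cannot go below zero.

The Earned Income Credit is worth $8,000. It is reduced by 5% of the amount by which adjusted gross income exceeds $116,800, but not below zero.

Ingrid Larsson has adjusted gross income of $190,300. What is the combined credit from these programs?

Elderly Relief Credit: 5% of the $24,600 excess over $165,700 is $1,230; credit = $8,300 − $1,230 = $7,070.
Dependent Care Credit: income exceeds $42,600 by $147,700 → 197 increments × $60 = $11,820 ≥ base, so the credit is $0.
Earned Income Credit: 5% of the $73,500 excess over $116,800 is $3,675; credit = $8,000 − $3,675 = $4,325.
Total: $7,070 + $0 + $4,325 = $11,395.

$11,395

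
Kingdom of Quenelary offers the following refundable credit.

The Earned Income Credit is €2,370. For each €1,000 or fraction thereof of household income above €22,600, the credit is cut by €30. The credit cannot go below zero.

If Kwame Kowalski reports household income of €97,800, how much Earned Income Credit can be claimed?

Earned Income Credit: income exceeds €22,600 by €75,200, which is 76 full-or-partial €1,000 increments; reduction = 76 × €30 = €2,280, leaving €90.

€90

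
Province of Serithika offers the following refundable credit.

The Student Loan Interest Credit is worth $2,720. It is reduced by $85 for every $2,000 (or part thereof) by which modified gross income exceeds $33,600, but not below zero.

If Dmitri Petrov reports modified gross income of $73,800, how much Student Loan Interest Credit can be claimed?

$935

Student Loan Interest Credit: income exceeds $33,600 by $40,200, which is 21 full-or-partial $2,000 increments; reduction = 21 × $85 = $1,785, leaving $935.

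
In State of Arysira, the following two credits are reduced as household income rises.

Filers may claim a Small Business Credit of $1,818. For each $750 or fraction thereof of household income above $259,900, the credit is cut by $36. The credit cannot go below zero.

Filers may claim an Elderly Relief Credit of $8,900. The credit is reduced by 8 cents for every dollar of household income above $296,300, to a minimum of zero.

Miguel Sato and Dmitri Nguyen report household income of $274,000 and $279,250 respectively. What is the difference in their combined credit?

$252

Miguel ($274,000): Small Business Credit: income exceeds $259,900 by $14,100, which is 19 full-or-partial $750 increments; reduction = 19 × $36 = $684, leaving $1,134. Elderly Relief Credit: $274,000 is at or below the $296,300 threshold, so the full $8,900 applies. total $1,134 + $8,900 = $10,034
Dmitri ($279,250): Small Business Credit: income exceeds $259,900 by $19,350, which is 26 full-or-partial $750 increments; reduction = 26 × $36 = $936, leaving $882. Elderly Relief Credit: $279,250 is at or below the $296,300 threshold, so the full $8,900 applies. total $882 + $8,900 = $9,782
Difference: |$10,034 − $9,782| = $252.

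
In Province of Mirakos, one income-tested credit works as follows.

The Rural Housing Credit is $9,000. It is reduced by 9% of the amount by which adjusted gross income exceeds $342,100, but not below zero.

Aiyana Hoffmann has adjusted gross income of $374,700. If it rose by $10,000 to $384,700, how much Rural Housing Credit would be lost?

At $374,700 — 9% of the $32,600 excess over $342,100 is $2,934; credit = $9,000 − $2,934 = $6,066.
At $384,700 — 9% of the $42,600 excess over $342,100 is $3,834; credit = $9,000 − $3,834 = $5,166.
Lost: $6,066 − $5,166 = $900.

$900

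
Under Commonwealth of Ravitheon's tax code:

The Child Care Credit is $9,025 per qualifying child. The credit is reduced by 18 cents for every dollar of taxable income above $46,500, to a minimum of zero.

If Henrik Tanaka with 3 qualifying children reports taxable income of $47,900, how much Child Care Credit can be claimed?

Child Care Credit: base = 3 × $9,025 = $27,075. 18% of the $1,400 excess over $46,500 is $252; credit = $27,075 − $252 = $26,823.

$26,823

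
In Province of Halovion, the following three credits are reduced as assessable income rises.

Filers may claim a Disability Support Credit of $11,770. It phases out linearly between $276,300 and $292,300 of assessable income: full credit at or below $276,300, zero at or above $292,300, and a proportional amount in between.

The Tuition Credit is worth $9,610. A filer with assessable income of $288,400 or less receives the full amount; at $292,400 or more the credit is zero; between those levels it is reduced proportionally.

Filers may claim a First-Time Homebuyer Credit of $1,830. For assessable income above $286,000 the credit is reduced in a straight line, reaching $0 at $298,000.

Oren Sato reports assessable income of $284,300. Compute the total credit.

$17,325

Disability Support Credit: $284,300 is $8,000 into a $16,000 phase-out range, leaving 8,000/16,000 of the credit: $11,770 × 8,000/16,000 = $5,885.
Tuition Credit: $284,300 is at or below the $288,400 threshold, so the full $9,610 applies.
First-Time Homebuyer Credit: $284,300 is at or below the $286,000 threshold, so the full $1,830 applies.
Total: $5,885 + $9,610 + $1,830 = $17,325.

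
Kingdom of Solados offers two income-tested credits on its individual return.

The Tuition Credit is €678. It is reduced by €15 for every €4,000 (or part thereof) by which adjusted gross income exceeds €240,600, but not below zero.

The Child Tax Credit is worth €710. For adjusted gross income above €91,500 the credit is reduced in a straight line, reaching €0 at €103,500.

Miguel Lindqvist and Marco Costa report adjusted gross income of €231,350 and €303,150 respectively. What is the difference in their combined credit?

€240

Miguel (€231,350): Tuition Credit: €231,350 is at or below the €240,600 threshold, so the full €678 applies. Child Tax Credit: €231,350 is at or above €103,500, so the credit is €0. total €678 + €0 = €678
Marco (€303,150): Tuition Credit: income exceeds €240,600 by €62,550, which is 16 full-or-partial €4,000 increments; reduction = 16 × €15 = €240, leaving €438. Child Tax Credit: €303,150 is at or above €103,500, so the credit is €0. total €438 + €0 = €438
Difference: |€678 − €438| = €240.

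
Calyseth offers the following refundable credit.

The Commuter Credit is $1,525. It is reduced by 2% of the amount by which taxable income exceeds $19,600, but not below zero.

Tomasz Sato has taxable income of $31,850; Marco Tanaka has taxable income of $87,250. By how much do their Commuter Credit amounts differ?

Tomasz ($31,850): Commuter Credit: 2% of the $12,250 excess over $19,600 is $245; credit = $1,525 − $245 = $1,280.
Marco ($87,250): Commuter Credit: 2% of the $67,650 excess over $19,600 is $1,353; credit = $1,525 − $1,353 = $172.
Difference: |$1,280 − $172| = $1,108.

$1,108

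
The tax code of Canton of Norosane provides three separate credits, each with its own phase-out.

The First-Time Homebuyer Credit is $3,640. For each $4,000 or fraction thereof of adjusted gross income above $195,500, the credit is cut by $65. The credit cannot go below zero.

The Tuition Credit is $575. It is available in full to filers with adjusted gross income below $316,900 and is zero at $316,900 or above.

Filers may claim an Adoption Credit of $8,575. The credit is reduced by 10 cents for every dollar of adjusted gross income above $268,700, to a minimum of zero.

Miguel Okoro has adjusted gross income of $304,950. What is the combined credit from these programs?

First-Time Homebuyer Credit: income exceeds $195,500 by $109,450, which is 28 full-or-partial $4,000 increments; reduction = 28 × $65 = $1,820, leaving $1,820.
Tuition Credit: $304,950 is below the $316,900 cutoff, so the full $575 applies.
Adoption Credit: 10% of the $36,250 excess over $268,700 is $3,625; credit = $8,575 − $3,625 = $4,950.
Total: $1,820 + $575 + $4,950 = $7,345.

$7,345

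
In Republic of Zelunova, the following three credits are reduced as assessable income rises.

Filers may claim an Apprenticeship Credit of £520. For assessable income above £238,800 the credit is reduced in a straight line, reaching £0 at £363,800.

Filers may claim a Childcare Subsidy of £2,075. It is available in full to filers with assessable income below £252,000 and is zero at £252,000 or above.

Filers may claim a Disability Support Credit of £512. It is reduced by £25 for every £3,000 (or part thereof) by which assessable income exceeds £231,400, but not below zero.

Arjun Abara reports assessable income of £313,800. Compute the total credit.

Apprenticeship Credit: £313,800 is £75,000 into a £125,000 phase-out range, leaving 50,000/125,000 of the credit: £520 × 50,000/125,000 = £208.
Childcare Subsidy: £313,800 meets or exceeds the £252,000 cutoff, so the credit is £0.
Disability Support Credit: income exceeds £231,400 by £82,400 → 28 increments × £25 = £700 ≥ base, so the credit is £0.
Total: £208 + £0 + £0 = £208.

£208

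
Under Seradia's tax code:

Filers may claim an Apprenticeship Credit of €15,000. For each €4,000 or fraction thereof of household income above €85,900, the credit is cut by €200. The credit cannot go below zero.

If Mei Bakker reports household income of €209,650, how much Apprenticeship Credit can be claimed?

€8,800

Apprenticeship Credit: income exceeds €85,900 by €123,750, which is 31 full-or-partial €4,000 increments; reduction = 31 × €200 = €6,200, leaving €8,800.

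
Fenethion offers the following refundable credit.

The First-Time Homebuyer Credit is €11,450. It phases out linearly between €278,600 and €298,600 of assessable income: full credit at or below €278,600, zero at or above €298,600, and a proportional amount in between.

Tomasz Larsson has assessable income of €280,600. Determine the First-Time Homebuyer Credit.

First-Time Homebuyer Credit: €280,600 is €2,000 into a €20,000 phase-out range, leaving 18,000/20,000 of the credit: €11,450 × 18,000/20,000 = €10,305.

€10,305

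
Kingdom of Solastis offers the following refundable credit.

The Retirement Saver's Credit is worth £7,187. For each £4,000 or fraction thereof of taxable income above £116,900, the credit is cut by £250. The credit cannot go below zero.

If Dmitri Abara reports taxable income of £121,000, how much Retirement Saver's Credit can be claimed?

Retirement Saver's Credit: income exceeds £116,900 by £4,100, which is 2 full-or-partial £4,000 increments; reduction = 2 × £250 = £500, leaving £6,687.

£6,687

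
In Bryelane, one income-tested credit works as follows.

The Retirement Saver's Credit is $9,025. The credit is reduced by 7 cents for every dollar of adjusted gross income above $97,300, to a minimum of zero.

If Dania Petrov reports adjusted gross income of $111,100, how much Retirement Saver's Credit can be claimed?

$8,059

Retirement Saver's Credit: 7% of the $13,800 excess over $97,300 is $966; credit = $9,025 − $966 = $8,059.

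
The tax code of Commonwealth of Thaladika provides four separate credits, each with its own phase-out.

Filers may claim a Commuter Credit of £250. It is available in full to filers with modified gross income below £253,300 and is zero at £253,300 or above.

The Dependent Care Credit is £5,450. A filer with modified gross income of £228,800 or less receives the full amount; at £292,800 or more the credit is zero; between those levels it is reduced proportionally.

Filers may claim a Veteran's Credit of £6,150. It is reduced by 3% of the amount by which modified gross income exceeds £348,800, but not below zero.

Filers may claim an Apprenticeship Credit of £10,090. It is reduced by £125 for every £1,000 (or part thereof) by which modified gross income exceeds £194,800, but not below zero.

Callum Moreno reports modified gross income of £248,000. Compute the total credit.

£13,555

Commuter Credit: £248,000 is below the £253,300 cutoff, so the full £250 applies.
Dependent Care Credit: £248,000 is £19,200 into a £64,000 phase-out range, leaving 44,800/64,000 of the credit: £5,450 × 44,800/64,000 = £3,815.
Veteran's Credit: £248,000 is at or below the £348,800 threshold, so the full £6,150 applies.
Apprenticeship Credit: income exceeds £194,800 by £53,200, which is 54 full-or-partial £1,000 increments; reduction = 54 × £125 = £6,750, leaving £3,340.
Total: £250 + £3,815 + £6,150 + £3,340 = £13,555.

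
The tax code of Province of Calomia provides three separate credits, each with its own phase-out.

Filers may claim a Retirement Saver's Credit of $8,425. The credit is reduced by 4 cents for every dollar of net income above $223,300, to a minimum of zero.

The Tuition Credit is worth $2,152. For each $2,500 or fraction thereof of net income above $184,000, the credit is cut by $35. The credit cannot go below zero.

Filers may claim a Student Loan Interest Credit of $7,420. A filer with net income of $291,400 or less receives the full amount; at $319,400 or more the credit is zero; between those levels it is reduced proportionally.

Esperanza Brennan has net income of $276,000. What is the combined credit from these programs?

$14,594

Retirement Saver's Credit: 4% of the $52,700 excess over $223,300 is $2,108; credit = $8,425 − $2,108 = $6,317.
Tuition Credit: income exceeds $184,000 by $92,000, which is 37 full-or-partial $2,500 increments; reduction = 37 × $35 = $1,295, leaving $857.
Student Loan Interest Credit: $276,000 is at or below the $291,400 threshold, so the full $7,420 applies.
Total: $6,317 + $857 + $7,420 = $14,594.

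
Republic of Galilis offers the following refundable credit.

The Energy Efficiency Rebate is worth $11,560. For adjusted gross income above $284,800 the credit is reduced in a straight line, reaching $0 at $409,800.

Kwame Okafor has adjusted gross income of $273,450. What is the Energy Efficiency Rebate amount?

$11,560

Energy Efficiency Rebate: $273,450 is at or below the $284,800 threshold, so the full $11,560 applies.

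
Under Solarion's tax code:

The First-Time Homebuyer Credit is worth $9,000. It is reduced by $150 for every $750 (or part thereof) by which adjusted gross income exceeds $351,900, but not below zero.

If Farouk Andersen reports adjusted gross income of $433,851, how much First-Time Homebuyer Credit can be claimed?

$0

First-Time Homebuyer Credit: income exceeds $351,900 by $81,951 → 110 increments × $150 = $16,500 ≥ base, so the credit is $0.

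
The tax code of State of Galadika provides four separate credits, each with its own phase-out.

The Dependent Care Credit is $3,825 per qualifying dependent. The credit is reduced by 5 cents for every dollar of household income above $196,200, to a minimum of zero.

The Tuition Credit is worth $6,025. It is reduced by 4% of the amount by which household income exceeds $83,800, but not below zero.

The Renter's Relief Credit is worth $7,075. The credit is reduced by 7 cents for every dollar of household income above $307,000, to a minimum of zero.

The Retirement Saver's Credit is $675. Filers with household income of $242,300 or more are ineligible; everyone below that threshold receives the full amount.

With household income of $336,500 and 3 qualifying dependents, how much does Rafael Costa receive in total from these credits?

$9,470

Dependent Care Credit: base = 3 × $3,825 = $11,475. 5% of the $140,300 excess over $196,200 is $7,015; credit = $11,475 − $7,015 = $4,460.
Tuition Credit: 4% of the $252,700 excess over $83,800 is $10,108 ≥ base, so the credit is $0.
Renter's Relief Credit: 7% of the $29,500 excess over $307,000 is $2,065; credit = $7,075 − $2,065 = $5,010.
Retirement Saver's Credit: $336,500 meets or exceeds the $242,300 cutoff, so the credit is $0.
Total: $4,460 + $0 + $5,010 + $0 = $9,470.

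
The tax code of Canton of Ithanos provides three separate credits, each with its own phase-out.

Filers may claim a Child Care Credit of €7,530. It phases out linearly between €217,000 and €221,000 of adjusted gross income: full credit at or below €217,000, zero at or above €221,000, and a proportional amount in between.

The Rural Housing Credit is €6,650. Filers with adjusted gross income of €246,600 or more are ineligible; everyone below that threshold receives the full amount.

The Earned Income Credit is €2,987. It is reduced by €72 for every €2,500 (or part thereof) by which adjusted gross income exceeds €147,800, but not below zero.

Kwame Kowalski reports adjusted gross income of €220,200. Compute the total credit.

€9,055

Child Care Credit: €220,200 is €3,200 into a €4,000 phase-out range, leaving 800/4,000 of the credit: €7,530 × 800/4,000 = €1,506.
Rural Housing Credit: €220,200 is below the €246,600 cutoff, so the full €6,650 applies.
Earned Income Credit: income exceeds €147,800 by €72,400, which is 29 full-or-partial €2,500 increments; reduction = 29 × €72 = €2,088, leaving €899.
Total: €1,506 + €6,650 + €899 = €9,055.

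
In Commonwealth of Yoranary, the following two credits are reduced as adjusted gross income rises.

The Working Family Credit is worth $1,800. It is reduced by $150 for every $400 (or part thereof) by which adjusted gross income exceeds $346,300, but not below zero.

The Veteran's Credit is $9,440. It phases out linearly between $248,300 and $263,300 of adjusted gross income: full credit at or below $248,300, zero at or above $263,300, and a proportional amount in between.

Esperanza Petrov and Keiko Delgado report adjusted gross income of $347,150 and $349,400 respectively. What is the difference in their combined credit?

$750

Esperanza ($347,150): Working Family Credit: income exceeds $346,300 by $850, which is 3 full-or-partial $400 increments; reduction = 3 × $150 = $450, leaving $1,350. Veteran's Credit: $347,150 is at or above $263,300, so the credit is $0. total $1,350 + $0 = $1,350
Keiko ($349,400): Working Family Credit: income exceeds $346,300 by $3,100, which is 8 full-or-partial $400 increments; reduction = 8 × $150 = $1,200, leaving $600. Veteran's Credit: $349,400 is at or above $263,300, so the credit is $0. total $600 + $0 = $600
Difference: |$1,350 − $600| = $750.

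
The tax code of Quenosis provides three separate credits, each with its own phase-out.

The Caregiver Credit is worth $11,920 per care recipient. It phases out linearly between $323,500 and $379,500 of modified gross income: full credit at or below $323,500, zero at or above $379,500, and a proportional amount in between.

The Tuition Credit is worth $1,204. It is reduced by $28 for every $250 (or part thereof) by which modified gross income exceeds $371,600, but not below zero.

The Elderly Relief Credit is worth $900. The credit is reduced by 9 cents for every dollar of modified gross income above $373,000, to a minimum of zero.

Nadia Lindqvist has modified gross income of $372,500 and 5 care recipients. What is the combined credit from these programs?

Caregiver Credit: base = 5 × $11,920 = $59,600. $372,500 is $49,000 into a $56,000 phase-out range, leaving 7,000/56,000 of the credit: $59,600 × 7,000/56,000 = $7,450.
Tuition Credit: income exceeds $371,600 by $900, which is 4 full-or-partial $250 increments; reduction = 4 × $28 = $112, leaving $1,092.
Elderly Relief Credit: $372,500 is at or below the $373,000 threshold, so the full $900 applies.
Total: $7,450 + $1,092 + $900 = $9,442.

$9,442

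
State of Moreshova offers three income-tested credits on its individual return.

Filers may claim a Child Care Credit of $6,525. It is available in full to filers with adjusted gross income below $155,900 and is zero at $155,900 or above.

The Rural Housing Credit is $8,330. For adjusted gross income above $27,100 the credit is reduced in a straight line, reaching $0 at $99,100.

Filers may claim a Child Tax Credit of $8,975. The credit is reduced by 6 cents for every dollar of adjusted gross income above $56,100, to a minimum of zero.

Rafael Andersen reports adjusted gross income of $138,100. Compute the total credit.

Child Care Credit: $138,100 is below the $155,900 cutoff, so the full $6,525 applies.
Rural Housing Credit: $138,100 is at or above $99,100, so the credit is $0.
Child Tax Credit: 6% of the $82,000 excess over $56,100 is $4,920; credit = $8,975 − $4,920 = $4,055.
Total: $6,525 + $0 + $4,055 = $10,580.

$10,580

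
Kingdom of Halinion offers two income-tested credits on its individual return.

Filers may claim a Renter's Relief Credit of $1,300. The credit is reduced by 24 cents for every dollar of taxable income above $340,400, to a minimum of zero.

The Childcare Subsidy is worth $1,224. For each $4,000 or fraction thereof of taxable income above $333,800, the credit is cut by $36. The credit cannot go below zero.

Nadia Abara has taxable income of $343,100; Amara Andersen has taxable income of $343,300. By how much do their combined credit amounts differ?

Nadia ($343,100): Renter's Relief Credit: 24% of the $2,700 excess over $340,400 is $648; credit = $1,300 − $648 = $652. Childcare Subsidy: income exceeds $333,800 by $9,300, which is 3 full-or-partial $4,000 increments; reduction = 3 × $36 = $108, leaving $1,116. total $652 + $1,116 = $1,768
Amara ($343,300): Renter's Relief Credit: 24% of the $2,900 excess over $340,400 is $696; credit = $1,300 − $696 = $604. Childcare Subsidy: income exceeds $333,800 by $9,500, which is 3 full-or-partial $4,000 increments; reduction = 3 × $36 = $108, leaving $1,116. total $604 + $1,116 = $1,720
Difference: |$1,768 − $1,720| = $48.

$48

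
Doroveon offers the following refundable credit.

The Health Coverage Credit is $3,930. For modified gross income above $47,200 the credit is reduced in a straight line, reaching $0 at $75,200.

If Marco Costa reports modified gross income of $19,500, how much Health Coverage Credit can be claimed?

Health Coverage Credit: $19,500 is at or below the $47,200 threshold, so the full $3,930 applies.

$3,930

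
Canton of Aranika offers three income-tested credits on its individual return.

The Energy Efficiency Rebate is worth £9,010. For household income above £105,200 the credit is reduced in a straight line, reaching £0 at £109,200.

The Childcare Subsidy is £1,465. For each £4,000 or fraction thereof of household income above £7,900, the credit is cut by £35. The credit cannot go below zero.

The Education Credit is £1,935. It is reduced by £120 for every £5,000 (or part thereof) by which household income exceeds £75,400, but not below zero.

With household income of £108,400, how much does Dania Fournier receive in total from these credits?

Energy Efficiency Rebate: £108,400 is £3,200 into a £4,000 phase-out range, leaving 800/4,000 of the credit: £9,010 × 800/4,000 = £1,802.
Childcare Subsidy: income exceeds £7,900 by £100,500, which is 26 full-or-partial £4,000 increments; reduction = 26 × £35 = £910, leaving £555.
Education Credit: income exceeds £75,400 by £33,000, which is 7 full-or-partial £5,000 increments; reduction = 7 × £120 = £840, leaving £1,095.
Total: £1,802 + £555 + £1,095 = £3,452.

£3,452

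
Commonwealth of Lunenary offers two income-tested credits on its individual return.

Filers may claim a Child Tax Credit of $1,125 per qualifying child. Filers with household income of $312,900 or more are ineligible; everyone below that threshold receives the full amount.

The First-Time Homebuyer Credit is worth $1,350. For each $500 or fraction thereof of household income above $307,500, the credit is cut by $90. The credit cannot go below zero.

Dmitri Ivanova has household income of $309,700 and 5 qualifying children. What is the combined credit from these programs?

Child Tax Credit: base = 5 × $1,125 = $5,625. $309,700 is below the $312,900 cutoff, so the full $5,625 applies.
First-Time Homebuyer Credit: income exceeds $307,500 by $2,200, which is 5 full-or-partial $500 increments; reduction = 5 × $90 = $450, leaving $900.
Total: $5,625 + $900 = $6,525.

$6,525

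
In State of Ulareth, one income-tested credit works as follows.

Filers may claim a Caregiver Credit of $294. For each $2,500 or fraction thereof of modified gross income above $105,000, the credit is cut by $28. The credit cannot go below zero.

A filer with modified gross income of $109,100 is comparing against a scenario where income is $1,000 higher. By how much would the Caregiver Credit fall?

$28

At $109,100 — income exceeds $105,000 by $4,100, which is 2 full-or-partial $2,500 increments; reduction = 2 × $28 = $56, leaving $238.
At $110,100 — income exceeds $105,000 by $5,100, which is 3 full-or-partial $2,500 increments; reduction = 3 × $28 = $84, leaving $210.
Lost: $238 − $210 = $28.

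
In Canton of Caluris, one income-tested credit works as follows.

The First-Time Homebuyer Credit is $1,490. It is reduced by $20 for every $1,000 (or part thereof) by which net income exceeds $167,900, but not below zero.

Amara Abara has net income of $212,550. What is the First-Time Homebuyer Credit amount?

First-Time Homebuyer Credit: income exceeds $167,900 by $44,650, which is 45 full-or-partial $1,000 increments; reduction = 45 × $20 = $900, leaving $590.

$590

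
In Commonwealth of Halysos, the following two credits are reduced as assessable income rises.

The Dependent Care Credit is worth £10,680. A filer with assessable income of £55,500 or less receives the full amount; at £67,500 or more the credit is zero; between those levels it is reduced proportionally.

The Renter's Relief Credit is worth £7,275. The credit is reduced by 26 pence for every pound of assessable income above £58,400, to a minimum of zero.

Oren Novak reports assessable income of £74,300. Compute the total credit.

Dependent Care Credit: £74,300 is at or above £67,500, so the credit is £0.
Renter's Relief Credit: 26% of the £15,900 excess over £58,400 is £4,134; credit = £7,275 − £4,134 = £3,141.
Total: £0 + £3,141 = £3,141.

£3,141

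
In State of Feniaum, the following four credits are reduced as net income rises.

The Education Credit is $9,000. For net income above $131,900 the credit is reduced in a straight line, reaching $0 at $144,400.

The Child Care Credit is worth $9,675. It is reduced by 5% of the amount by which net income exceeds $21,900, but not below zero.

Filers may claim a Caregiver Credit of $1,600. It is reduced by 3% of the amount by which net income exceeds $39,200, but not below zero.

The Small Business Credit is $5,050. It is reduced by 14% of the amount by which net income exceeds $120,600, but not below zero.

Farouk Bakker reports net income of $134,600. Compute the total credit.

$14,186

Education Credit: $134,600 is $2,700 into a $12,500 phase-out range, leaving 9,800/12,500 of the credit: $9,000 × 9,800/12,500 = $7,056.
Child Care Credit: 5% of the $112,700 excess over $21,900 is $5,635; credit = $9,675 − $5,635 = $4,040.
Caregiver Credit: 3% of the $95,400 excess over $39,200 is $2,862 ≥ base, so the credit is $0.
Small Business Credit: 14% of the $14,000 excess over $120,600 is $1,960; credit = $5,050 − $1,960 = $3,090.
Total: $7,056 + $4,040 + $0 + $3,090 = $14,186.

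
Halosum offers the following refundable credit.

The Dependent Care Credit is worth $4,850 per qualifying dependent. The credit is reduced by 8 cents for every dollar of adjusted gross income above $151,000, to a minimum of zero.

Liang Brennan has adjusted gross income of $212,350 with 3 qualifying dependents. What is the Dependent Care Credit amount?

Dependent Care Credit: base = 3 × $4,850 = $14,550. 8% of the $61,350 excess over $151,000 is $4,908; credit = $14,550 − $4,908 = $9,642.

$9,642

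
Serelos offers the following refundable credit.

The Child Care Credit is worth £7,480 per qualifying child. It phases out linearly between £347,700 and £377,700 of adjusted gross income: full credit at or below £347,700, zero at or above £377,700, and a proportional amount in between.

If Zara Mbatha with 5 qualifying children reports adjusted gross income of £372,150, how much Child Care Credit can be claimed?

£6,919

Child Care Credit: base = 5 × £7,480 = £37,400. £372,150 is £24,450 into a £30,000 phase-out range, leaving 5,550/30,000 of the credit: £37,400 × 5,550/30,000 = £6,919.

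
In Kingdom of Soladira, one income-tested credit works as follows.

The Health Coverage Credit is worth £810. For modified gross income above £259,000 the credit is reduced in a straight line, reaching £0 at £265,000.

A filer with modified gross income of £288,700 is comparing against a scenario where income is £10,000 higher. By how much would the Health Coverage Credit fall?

At £288,700 — £288,700 is at or above £265,000, so the credit is £0.
At £298,700 — £298,700 is at or above £265,000, so the credit is £0.
Lost: £0 − £0 = £0.

£0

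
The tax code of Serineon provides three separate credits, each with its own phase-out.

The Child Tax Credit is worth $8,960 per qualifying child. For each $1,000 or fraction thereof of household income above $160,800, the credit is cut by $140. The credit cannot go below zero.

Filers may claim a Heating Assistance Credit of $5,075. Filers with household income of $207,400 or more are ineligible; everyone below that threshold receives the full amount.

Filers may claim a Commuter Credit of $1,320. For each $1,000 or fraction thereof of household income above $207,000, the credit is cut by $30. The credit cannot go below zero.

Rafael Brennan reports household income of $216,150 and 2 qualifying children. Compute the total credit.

Child Tax Credit: base = 2 × $8,960 = $17,920. income exceeds $160,800 by $55,350, which is 56 full-or-partial $1,000 increments; reduction = 56 × $140 = $7,840, leaving $10,080.
Heating Assistance Credit: $216,150 meets or exceeds the $207,400 cutoff, so the credit is $0.
Commuter Credit: income exceeds $207,000 by $9,150, which is 10 full-or-partial $1,000 increments; reduction = 10 × $30 = $300, leaving $1,020.
Total: $10,080 + $0 + $1,020 = $11,100.

$11,100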